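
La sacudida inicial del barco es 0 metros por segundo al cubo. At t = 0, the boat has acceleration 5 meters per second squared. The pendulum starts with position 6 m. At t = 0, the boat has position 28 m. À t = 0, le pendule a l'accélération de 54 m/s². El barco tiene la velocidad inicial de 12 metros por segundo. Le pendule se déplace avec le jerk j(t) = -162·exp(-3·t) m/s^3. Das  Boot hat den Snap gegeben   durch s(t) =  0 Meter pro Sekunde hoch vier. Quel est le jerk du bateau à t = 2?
Nous devons trouver l'intégrale de notre équation du snap s(t) = 0 1 fois. L'intégrale du snap est le jerk. En utilisant j(0) = 0, nous obtenons j(t) = 0. En utilisant j(t) = 0 et en substituant t = 2, nous trouvons j = 0.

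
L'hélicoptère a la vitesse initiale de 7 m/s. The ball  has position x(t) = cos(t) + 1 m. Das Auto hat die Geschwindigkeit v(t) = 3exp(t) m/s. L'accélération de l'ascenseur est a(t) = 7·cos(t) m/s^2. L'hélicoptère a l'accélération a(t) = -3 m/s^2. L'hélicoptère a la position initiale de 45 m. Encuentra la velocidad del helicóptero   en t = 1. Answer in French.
Pour résoudre ceci, nous devons prendre 1 primitive de notre équation de l'accélération a(t) = -3. L'intégrale de l'accélération est la vitesse. En utilisant v(0) = 7, nous obtenons v(t) = 7 - 3·t. De l'équation de la vitesse v(t) = 7 - 3·t, nous substituons t = 1 pour obtenir v = 4.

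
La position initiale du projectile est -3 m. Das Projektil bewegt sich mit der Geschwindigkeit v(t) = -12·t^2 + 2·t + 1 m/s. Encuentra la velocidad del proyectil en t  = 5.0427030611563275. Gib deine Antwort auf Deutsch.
Mit v(t) = -12·t^2 + 2·t + 1 und Einsetzen von t = 5.0427030611563275, finden wir v = -294.060843833632.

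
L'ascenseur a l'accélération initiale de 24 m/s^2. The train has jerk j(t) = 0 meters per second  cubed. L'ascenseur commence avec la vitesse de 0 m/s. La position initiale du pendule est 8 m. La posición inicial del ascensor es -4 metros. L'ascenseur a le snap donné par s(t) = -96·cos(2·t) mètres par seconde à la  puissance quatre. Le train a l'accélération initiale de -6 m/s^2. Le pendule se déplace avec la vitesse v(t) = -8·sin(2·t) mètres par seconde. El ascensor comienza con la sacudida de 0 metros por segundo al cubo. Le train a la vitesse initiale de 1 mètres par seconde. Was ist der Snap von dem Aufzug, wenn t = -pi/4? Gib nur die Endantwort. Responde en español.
La respuesta es 0.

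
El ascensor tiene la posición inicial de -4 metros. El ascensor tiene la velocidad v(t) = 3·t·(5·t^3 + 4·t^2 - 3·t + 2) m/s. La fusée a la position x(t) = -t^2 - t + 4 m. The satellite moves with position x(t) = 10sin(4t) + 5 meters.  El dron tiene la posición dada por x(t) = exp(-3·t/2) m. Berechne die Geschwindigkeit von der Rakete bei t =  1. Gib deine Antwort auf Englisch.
Starting from position x(t) = -t^2 - t + 4, we take 1 derivative. The derivative of position gives velocity: v(t) = -2·t - 1. From the given velocity equation v(t) = -2·t - 1, we substitute t = 1 to get v = -3.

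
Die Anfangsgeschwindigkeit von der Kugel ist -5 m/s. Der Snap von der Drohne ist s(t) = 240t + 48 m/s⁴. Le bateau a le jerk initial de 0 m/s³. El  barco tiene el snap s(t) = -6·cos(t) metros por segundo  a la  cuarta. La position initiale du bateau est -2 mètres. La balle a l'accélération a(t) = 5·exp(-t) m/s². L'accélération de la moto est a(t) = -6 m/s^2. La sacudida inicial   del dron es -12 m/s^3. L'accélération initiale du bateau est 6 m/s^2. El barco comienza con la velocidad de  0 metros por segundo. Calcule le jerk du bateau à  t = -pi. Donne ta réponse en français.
Pour résoudre ceci, nous devons prendre 1 intégrale de notre équation du snap s(t) = -6·cos(t). L'intégrale du snap, avec j(0) = 0, donne le jerk: j(t) = -6·sin(t). De l'équation du jerk j(t) = -6·sin(t), nous substituons t = -pi pour obtenir j = 0.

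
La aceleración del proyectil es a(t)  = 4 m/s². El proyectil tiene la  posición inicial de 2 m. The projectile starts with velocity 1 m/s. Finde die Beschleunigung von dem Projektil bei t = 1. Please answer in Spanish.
Usando a(t) = 4 y sustituyendo t = 1, encontramos a = 4.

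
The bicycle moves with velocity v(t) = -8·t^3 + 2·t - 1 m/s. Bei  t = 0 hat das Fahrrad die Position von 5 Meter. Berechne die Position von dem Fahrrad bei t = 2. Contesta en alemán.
Ausgehend von der Geschwindigkeit v(t) = -8·t^3 + 2·t - 1, nehmen wir 1 Integral. Die Stammfunktion von der Geschwindigkeit ist die Position. Mit x(0) = 5 erhalten wir x(t) = -2·t^4 + t^2 - t + 5. Mit x(t) = -2·t^4 + t^2 - t + 5 und Einsetzen von t = 2, finden wir x = -25.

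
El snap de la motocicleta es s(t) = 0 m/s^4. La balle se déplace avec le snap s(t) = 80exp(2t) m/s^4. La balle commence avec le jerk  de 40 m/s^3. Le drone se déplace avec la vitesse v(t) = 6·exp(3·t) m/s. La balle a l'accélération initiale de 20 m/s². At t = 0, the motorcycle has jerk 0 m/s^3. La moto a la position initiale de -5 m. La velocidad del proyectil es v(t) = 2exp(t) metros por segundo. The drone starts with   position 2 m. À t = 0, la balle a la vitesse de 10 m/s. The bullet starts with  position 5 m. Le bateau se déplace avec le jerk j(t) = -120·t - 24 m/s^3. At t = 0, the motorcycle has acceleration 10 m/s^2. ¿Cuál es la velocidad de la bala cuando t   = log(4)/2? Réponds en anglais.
We need to integrate our snap equation s(t) = 80·exp(2·t) 3 times. The integral of snap, with j(0) = 40, gives jerk: j(t) = 40·exp(2·t). Finding the antiderivative of j(t) and using a(0) = 20: a(t) = 20·exp(2·t). The antiderivative of acceleration is velocity. Using v(0) = 10, we get v(t) = 10·exp(2·t). We have velocity v(t) = 10·exp(2·t). Substituting t = log(4)/2: v(log(4)/2) = 40.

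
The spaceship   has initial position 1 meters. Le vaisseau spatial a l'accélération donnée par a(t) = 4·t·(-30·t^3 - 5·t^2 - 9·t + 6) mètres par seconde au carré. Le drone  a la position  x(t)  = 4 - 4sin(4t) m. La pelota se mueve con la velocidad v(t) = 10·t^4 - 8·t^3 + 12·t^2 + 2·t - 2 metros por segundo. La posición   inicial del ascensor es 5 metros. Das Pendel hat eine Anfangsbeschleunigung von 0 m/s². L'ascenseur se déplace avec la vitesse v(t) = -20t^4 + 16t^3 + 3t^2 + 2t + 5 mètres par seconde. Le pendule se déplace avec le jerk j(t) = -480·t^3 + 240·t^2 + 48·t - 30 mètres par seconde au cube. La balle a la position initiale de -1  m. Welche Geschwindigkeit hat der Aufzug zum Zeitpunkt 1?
Mit v(t) = -20·t^4 + 16·t^3 + 3·t^2 + 2·t + 5 und Einsetzen von t = 1, finden wir v = 6.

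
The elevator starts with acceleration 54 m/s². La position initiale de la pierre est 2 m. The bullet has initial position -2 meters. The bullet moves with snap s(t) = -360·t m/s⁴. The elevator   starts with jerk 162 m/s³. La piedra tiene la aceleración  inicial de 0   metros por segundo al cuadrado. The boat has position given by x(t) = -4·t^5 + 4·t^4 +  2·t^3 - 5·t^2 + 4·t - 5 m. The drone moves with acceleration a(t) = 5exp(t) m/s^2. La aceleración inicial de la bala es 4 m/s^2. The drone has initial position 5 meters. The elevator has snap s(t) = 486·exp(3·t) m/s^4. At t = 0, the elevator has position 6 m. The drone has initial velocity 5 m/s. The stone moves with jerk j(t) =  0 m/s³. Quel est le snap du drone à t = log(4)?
Nous devons dériver notre équation de l'accélération a(t) = 5·exp(t) 2 fois. La dérivée de l'accélération donne le jerk: j(t) = 5·exp(t). La dérivée du jerk donne le snap: s(t) = 5·exp(t). Nous avons le snap s(t) = 5·exp(t). En substituant t = log(4): s(log(4)) = 20.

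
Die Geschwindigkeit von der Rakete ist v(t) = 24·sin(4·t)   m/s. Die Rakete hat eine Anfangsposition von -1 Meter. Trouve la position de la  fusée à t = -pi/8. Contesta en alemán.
Wir müssen unsere Gleichung für die Geschwindigkeit v(t) = 24·sin(4·t) 1-mal integrieren. Die Stammfunktion von der Geschwindigkeit, mit x(0) = -1, ergibt die Position: x(t) = 5 - 6·cos(4·t). Wir haben die Position x(t) = 5 - 6·cos(4·t). Durch Einsetzen von t = -pi/8: x(-pi/8) = 5.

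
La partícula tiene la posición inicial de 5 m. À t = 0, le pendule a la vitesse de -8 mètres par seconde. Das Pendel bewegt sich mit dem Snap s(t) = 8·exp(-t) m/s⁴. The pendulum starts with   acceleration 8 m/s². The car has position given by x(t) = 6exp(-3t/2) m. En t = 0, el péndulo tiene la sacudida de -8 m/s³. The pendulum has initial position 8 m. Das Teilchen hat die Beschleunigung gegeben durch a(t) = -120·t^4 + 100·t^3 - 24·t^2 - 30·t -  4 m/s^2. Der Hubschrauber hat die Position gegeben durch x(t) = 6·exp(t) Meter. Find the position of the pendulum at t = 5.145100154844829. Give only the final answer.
The position at t = 5.145100154844829 is x = 0.0466231251463500.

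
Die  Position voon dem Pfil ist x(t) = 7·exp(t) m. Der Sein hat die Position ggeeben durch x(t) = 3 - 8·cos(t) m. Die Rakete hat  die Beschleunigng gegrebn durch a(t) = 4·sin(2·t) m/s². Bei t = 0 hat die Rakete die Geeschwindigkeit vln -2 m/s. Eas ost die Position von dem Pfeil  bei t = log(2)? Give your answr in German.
Wir haben die Position x(t) = 7·exp(t). Durch Einsetzen von t = log(2): x(log(2)) = 14.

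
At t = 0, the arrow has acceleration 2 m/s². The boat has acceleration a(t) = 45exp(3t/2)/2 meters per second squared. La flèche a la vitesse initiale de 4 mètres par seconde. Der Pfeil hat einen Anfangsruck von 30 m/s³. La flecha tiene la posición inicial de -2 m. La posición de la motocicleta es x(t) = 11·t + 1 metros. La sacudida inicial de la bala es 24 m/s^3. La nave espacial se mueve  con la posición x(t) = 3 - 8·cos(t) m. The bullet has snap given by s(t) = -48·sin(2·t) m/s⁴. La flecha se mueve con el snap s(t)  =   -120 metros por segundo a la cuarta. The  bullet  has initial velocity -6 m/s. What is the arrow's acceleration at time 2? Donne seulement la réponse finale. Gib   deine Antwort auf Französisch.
La réponse est -178.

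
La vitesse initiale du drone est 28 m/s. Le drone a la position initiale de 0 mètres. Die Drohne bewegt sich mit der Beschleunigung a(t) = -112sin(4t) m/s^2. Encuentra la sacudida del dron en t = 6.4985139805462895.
Partiendo de la aceleración a(t) = -112·sin(4·t), tomamos 1 derivada. Derivando la aceleración, obtenemos la sacudida: j(t) = -448·cos(4·t). De la ecuación de la sacudida j(t) = -448·cos(4·t), sustituimos t = 6.4985139805462895 para obtener j = -291.845377126108.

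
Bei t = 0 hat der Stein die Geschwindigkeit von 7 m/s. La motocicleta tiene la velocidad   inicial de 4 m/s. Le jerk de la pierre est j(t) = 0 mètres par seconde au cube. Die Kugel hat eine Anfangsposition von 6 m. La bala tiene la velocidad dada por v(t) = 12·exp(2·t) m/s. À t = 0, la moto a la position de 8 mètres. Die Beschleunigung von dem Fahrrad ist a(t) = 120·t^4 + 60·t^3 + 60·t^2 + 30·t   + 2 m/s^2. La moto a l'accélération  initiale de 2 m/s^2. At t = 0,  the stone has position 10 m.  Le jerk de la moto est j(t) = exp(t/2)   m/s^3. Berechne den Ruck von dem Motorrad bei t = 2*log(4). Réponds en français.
Nous avons le jerk j(t) = exp(t/2). En substituant t = 2*log(4): j(2*log(4)) = 4.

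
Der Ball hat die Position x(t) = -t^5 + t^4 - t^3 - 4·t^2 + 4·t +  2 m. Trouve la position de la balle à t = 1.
Nous avons la position x(t) = -t^5 + t^4 - t^3 - 4·t^2 + 4·t + 2. En substituant t = 1: x(1) = 1.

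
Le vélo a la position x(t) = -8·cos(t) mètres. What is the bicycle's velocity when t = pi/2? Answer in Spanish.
Partiendo de la posición x(t) = -8·cos(t), tomamos 1 derivada. Derivando la posición, obtenemos la velocidad: v(t) = 8·sin(t). De la ecuación de la velocidad v(t) = 8·sin(t), sustituimos t = pi/2 para obtener v = 8.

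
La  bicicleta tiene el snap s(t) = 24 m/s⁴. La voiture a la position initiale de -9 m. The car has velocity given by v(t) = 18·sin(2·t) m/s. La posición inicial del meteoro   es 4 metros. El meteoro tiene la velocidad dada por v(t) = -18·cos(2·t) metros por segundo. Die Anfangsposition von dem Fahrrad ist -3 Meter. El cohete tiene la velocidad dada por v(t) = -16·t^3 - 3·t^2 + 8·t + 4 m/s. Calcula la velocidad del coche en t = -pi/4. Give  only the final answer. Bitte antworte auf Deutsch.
Bei t = -pi/4, v = -18.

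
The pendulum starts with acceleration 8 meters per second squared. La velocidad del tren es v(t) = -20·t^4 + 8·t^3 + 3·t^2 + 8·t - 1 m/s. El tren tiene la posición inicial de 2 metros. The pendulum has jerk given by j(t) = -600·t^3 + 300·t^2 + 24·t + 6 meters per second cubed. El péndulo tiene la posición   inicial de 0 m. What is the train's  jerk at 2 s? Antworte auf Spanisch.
Partiendo de la velocidad v(t) = -20·t^4 + 8·t^3 + 3·t^2 + 8·t - 1, tomamos 2 derivadas. Tomando d/dt de v(t), encontramos a(t) = -80·t^3 + 24·t^2 + 6·t + 8. La derivada de la aceleración da la sacudida: j(t) = -240·t^2 + 48·t + 6. Tenemos la sacudida j(t) = -240·t^2 + 48·t + 6. Sustituyendo t = 2: j(2) = -858.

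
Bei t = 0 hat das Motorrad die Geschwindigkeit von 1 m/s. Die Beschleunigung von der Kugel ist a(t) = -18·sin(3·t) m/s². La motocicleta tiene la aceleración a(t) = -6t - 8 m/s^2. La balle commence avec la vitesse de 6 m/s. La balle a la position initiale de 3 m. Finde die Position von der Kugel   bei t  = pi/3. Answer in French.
Nous devons intégrer notre équation de l'accélération a(t) = -18·sin(3·t) 2 fois. La primitive de l'accélération est la vitesse. En utilisant v(0) = 6, nous obtenons v(t) = 6·cos(3·t). En intégrant la vitesse et en utilisant la condition initiale x(0) = 3, nous obtenons x(t) = 2·sin(3·t) + 3. Nous avons la position x(t) = 2·sin(3·t) + 3. En substituant t = pi/3: x(pi/3) = 3.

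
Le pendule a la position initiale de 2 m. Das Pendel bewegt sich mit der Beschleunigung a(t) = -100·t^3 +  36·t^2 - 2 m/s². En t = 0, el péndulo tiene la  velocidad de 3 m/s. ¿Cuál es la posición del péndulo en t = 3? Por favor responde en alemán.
Wir müssen unsere Gleichung für die Beschleunigung a(t) = -100·t^3 + 36·t^2 - 2 2-mal integrieren. Durch Integration von der Beschleunigung und Verwendung der Anfangsbedingung v(0) = 3, erhalten wir v(t) = -25·t^4 + 12·t^3 - 2·t + 3. Die Stammfunktion von der Geschwindigkeit, mit x(0) = 2, ergibt die Position: x(t) = -5·t^5 + 3·t^4 - t^2 + 3·t + 2. Wir haben die Position x(t) = -5·t^5 + 3·t^4 - t^2 + 3·t + 2. Durch Einsetzen von t = 3: x(3) = -970.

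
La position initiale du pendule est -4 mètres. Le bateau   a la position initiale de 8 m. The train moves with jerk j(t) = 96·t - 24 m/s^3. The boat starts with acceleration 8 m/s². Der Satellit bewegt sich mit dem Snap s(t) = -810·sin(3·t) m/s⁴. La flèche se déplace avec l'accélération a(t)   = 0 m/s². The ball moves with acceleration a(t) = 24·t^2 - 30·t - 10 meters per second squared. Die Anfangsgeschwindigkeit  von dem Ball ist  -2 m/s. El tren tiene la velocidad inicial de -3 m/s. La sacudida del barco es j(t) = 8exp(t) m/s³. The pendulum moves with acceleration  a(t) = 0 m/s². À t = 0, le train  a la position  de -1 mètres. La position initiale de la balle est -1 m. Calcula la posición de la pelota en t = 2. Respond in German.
Wir müssen das Integral unserer Gleichung für die Beschleunigung a(t) = 24·t^2 - 30·t - 10 2-mal finden. Durch Integration von der Beschleunigung und Verwendung der Anfangsbedingung v(0) = -2, erhalten wir v(t) = 8·t^3 - 15·t^2 - 10·t - 2. Durch Integration von der Geschwindigkeit und Verwendung der Anfangsbedingung x(0) = -1, erhalten wir x(t) = 2·t^4 - 5·t^3 - 5·t^2 - 2·t - 1. Mit x(t) = 2·t^4 - 5·t^3 - 5·t^2 - 2·t - 1 und Einsetzen von t = 2, finden wir x = -33.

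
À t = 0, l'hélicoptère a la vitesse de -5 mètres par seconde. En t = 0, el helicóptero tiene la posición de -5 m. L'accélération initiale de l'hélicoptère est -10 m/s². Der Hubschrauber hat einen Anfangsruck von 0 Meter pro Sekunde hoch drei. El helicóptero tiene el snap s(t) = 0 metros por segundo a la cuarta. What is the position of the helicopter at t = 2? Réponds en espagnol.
Partiendo del snap s(t) = 0, tomamos 4 integrales. Integrando el snap y usando la condición inicial j(0) = 0, obtenemos j(t) = 0. La antiderivada de la sacudida, con a(0) = -10, da la aceleración: a(t) = -10. La integral de la aceleración es la velocidad. Usando v(0) = -5, obtenemos v(t) = -10·t - 5. La antiderivada de la velocidad es la posición. Usando x(0) = -5, obtenemos x(t) = -5·t^2 - 5·t - 5. Usando x(t) = -5·t^2 - 5·t - 5 y sustituyendo t = 2, encontramos x = -35.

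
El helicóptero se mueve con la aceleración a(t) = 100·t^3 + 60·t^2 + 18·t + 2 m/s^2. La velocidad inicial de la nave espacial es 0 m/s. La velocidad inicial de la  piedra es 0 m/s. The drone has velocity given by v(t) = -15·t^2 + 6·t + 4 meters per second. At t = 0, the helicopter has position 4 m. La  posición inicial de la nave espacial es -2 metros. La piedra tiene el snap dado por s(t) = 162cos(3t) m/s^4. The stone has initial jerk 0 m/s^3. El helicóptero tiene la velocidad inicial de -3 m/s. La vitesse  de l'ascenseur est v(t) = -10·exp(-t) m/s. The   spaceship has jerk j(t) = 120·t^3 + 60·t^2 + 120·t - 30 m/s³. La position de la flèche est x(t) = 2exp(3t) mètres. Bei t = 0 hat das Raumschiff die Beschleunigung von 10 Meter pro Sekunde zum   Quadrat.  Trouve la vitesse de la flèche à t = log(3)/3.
En partant de la position x(t) = 2·exp(3·t), nous prenons 1 dérivée. La dérivée de la position donne la vitesse: v(t) = 6·exp(3·t). En utilisant v(t) = 6·exp(3·t) et en substituant t = log(3)/3, nous trouvons v = 18.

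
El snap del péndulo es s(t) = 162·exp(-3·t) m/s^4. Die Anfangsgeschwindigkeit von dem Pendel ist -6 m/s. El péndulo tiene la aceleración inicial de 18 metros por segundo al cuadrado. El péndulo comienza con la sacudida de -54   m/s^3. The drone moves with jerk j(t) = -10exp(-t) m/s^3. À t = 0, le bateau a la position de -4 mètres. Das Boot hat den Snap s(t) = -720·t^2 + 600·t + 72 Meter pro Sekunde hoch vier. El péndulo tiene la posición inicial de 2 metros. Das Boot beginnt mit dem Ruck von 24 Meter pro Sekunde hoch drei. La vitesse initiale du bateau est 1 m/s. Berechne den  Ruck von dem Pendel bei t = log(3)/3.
Wir müssen unsere Gleichung für den Snap s(t) = 162·exp(-3·t) 1-mal integrieren. Durch Integration von dem Snap und Verwendung der Anfangsbedingung j(0) = -54, erhalten wir j(t) = -54·exp(-3·t). Aus der Gleichung für den Ruck j(t) = -54·exp(-3·t), setzen wir t = log(3)/3 ein und erhalten j = -18.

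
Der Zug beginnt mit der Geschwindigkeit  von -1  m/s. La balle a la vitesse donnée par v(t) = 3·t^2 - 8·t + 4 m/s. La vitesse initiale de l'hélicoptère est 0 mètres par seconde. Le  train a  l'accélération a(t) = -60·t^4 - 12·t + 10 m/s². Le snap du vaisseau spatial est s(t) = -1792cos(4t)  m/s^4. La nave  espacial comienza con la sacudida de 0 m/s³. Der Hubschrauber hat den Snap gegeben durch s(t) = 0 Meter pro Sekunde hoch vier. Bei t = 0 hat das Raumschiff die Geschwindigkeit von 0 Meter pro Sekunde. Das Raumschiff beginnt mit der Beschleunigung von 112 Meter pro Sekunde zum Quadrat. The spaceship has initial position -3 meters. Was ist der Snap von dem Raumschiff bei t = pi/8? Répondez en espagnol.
Usando s(t) = -1792·cos(4·t) y sustituyendo t = pi/8, encontramos s = 0.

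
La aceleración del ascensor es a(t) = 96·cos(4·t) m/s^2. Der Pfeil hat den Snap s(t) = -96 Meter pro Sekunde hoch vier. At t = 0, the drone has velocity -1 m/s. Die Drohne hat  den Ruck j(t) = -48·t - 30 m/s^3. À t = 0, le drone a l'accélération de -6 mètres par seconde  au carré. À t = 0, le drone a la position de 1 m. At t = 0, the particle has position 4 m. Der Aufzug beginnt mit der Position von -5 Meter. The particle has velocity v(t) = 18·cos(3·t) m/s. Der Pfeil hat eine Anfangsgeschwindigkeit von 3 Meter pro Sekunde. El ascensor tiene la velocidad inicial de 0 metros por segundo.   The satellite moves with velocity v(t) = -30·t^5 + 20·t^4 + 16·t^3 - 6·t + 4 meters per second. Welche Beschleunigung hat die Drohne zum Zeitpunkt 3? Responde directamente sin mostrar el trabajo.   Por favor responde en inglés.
The answer is -312.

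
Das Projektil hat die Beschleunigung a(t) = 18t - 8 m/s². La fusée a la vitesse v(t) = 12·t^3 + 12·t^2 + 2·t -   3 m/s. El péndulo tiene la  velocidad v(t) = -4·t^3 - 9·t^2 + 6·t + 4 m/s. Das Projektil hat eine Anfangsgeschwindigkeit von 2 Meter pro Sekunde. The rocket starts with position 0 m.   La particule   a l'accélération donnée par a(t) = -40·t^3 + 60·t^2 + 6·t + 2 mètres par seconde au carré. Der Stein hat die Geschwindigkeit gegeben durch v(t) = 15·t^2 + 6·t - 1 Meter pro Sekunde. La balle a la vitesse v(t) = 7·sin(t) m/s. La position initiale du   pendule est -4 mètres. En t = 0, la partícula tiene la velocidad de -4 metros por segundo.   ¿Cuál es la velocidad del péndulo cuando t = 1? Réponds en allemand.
Wir haben die Geschwindigkeit v(t) = -4·t^3 - 9·t^2 + 6·t + 4. Durch Einsetzen von t = 1: v(1) = -3.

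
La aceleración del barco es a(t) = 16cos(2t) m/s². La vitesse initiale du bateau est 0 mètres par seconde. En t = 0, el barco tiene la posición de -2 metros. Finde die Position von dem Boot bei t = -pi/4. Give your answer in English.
Starting from acceleration a(t) = 16·cos(2·t), we take 2 integrals. Finding the antiderivative of a(t) and using v(0) = 0: v(t) = 8·sin(2·t). The antiderivative of velocity, with x(0) = -2, gives position: x(t) = 2 - 4·cos(2·t). Using x(t) = 2 - 4·cos(2·t) and substituting t = -pi/4, we find x = 2.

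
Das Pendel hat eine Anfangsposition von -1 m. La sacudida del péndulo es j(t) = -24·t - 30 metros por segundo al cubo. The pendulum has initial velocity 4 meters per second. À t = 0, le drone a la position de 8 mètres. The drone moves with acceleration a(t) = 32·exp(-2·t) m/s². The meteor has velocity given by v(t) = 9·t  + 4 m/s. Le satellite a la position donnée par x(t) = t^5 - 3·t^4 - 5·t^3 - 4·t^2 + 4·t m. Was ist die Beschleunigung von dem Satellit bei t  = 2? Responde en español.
Partiendo de la posición x(t) = t^5 - 3·t^4 - 5·t^3 - 4·t^2 + 4·t, tomamos 2 derivadas. Derivando la posición, obtenemos la velocidad: v(t) = 5·t^4 - 12·t^3 - 15·t^2 - 8·t + 4. Derivando la velocidad, obtenemos la aceleración: a(t) = 20·t^3 - 36·t^2 - 30·t - 8. Tenemos la aceleración a(t) = 20·t^3 - 36·t^2 - 30·t - 8. Sustituyendo t = 2: a(2) = -52.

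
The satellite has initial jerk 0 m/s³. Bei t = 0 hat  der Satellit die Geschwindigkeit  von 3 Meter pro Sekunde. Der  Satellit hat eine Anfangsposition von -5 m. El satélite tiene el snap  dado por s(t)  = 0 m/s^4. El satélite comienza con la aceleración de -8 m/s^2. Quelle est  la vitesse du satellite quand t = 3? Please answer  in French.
Pour résoudre ceci, nous devons prendre 3 intégrales de notre équation du snap s(t) = 0. La primitive du snap, avec j(0) = 0, donne le jerk: j(t) = 0. En prenant ∫j(t)dt et en appliquant a(0) = -8, nous trouvons a(t) = -8. L'intégrale de l'accélération, avec v(0) = 3, donne la vitesse: v(t) = 3 - 8·t. Nous avons la vitesse v(t) = 3 - 8·t. En substituant t = 3: v(3) = -21.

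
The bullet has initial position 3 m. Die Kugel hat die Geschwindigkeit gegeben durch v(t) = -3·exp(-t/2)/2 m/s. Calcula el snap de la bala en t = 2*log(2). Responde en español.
Para resolver esto, necesitamos tomar 3 derivadas de nuestra ecuación de la velocidad v(t) = -3·exp(-t/2)/2. Derivando la velocidad, obtenemos la aceleración: a(t) = 3·exp(-t/2)/4. Tomando d/dt de a(t), encontramos j(t) = -3·exp(-t/2)/8. Derivando la sacudida, obtenemos el snap: s(t) = 3·exp(-t/2)/16. Usando s(t) = 3·exp(-t/2)/16 y sustituyendo t = 2*log(2), encontramos s = 3/32.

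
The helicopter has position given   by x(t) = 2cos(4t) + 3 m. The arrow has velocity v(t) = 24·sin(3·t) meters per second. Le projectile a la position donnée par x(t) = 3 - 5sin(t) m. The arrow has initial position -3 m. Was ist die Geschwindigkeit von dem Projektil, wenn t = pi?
Wir müssen unsere Gleichung für die Position x(t) = 3 - 5·sin(t) 1-mal ableiten. Mit d/dt von x(t) finden wir v(t) = -5·cos(t). Aus der Gleichung für die Geschwindigkeit v(t) = -5·cos(t), setzen wir t = pi ein und erhalten v = 5.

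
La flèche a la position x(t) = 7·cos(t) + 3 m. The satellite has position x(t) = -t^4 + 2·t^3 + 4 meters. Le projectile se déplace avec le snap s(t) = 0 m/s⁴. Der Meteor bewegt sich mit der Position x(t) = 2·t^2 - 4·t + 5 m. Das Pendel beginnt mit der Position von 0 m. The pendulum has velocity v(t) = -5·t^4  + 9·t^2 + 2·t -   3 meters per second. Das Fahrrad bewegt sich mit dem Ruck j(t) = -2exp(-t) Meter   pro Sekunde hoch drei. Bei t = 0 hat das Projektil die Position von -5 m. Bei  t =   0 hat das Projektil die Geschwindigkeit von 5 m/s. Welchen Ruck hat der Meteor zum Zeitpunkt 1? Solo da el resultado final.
j(1) = 0.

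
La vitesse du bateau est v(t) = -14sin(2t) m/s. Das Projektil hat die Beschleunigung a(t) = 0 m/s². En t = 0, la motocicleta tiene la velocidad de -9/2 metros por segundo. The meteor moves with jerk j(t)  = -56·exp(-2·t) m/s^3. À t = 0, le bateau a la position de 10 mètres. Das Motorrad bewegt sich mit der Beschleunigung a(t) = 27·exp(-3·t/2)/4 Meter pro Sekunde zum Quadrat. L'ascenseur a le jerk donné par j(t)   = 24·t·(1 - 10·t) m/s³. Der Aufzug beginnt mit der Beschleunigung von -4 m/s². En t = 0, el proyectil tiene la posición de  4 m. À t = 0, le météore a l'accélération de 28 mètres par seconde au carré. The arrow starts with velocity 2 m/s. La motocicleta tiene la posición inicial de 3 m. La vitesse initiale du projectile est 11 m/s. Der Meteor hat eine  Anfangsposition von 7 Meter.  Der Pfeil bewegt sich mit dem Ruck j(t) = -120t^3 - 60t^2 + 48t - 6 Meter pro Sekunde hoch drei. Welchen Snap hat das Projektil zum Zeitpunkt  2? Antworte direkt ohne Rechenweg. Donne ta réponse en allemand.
Die Antwort ist 0.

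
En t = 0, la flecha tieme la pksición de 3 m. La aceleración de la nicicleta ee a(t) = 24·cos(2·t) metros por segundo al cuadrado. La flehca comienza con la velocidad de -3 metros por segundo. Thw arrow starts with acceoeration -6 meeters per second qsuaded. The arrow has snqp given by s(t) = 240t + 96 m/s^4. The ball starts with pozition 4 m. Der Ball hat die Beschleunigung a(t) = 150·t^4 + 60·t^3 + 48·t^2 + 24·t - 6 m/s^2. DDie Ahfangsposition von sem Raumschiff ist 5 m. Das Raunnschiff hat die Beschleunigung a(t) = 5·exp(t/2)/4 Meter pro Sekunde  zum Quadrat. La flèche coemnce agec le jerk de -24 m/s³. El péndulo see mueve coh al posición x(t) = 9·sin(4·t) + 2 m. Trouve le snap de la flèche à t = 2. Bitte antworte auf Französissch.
En utilisant s(t) = 240·t + 96 et en substituant t = 2, nous trouvons s = 576.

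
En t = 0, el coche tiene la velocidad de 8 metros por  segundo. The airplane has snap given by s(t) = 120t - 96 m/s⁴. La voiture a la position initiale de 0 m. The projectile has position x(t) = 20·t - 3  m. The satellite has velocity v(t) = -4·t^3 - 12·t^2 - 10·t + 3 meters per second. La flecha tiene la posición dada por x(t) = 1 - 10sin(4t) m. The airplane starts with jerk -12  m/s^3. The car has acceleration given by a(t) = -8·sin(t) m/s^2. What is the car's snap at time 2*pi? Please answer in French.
Pour résoudre ceci, nous devons prendre 2 dérivées de notre équation de l'accélération a(t) = -8·sin(t). La dérivée de l'accélération donne le jerk: j(t) = -8·cos(t). En dérivant le jerk, nous obtenons le snap: s(t) = 8·sin(t). Nous avons le snap s(t) = 8·sin(t). En substituant t = 2*pi: s(2*pi) = 0.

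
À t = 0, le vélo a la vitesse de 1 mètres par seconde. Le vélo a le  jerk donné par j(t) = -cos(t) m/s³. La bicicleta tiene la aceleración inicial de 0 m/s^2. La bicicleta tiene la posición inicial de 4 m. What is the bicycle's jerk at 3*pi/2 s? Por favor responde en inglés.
We have jerk j(t) = -cos(t). Substituting t = 3*pi/2: j(3*pi/2) = 0.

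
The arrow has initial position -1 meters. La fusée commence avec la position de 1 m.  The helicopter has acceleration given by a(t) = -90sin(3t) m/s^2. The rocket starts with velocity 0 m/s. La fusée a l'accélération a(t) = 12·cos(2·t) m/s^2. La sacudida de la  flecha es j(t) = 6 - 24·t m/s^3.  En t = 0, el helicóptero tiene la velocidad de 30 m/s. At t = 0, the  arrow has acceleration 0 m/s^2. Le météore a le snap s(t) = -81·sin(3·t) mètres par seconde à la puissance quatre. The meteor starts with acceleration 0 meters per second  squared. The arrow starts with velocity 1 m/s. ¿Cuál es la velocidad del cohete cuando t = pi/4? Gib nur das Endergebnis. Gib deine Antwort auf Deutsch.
Die Geschwindigkeit bei t = pi/4 ist v = 6.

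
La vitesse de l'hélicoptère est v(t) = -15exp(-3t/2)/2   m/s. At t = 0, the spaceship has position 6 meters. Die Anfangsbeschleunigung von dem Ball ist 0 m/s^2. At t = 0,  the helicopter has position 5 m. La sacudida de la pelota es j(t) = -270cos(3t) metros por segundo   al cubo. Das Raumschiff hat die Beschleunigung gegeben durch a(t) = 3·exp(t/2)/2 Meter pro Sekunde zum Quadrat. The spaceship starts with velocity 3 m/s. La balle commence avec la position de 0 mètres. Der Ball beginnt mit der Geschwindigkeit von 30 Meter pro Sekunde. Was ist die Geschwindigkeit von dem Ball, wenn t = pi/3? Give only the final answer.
v(pi/3) = -30.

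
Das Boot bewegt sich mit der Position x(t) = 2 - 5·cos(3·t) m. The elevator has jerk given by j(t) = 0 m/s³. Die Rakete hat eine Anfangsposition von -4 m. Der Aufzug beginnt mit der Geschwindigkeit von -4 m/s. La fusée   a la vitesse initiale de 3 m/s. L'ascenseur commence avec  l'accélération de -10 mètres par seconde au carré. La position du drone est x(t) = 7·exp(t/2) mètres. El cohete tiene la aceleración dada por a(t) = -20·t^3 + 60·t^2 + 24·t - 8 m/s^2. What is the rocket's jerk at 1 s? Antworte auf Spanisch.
Debemos derivar nuestra ecuación de la aceleración a(t) = -20·t^3 + 60·t^2 + 24·t - 8 1 vez. Tomando d/dt de a(t), encontramos j(t) = -60·t^2 + 120·t + 24. Usando j(t) = -60·t^2 + 120·t + 24 y sustituyendo t = 1, encontramos j = 84.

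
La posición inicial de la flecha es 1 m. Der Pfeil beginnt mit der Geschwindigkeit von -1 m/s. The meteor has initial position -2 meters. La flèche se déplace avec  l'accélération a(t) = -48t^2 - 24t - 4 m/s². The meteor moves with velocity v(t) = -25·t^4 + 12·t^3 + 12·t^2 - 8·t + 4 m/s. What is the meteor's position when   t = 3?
To find the answer, we compute 1 integral of v(t) = -25·t^4 + 12·t^3 + 12·t^2 - 8·t + 4. Integrating velocity and using the initial condition x(0) = -2, we get x(t) = -5·t^5 + 3·t^4 + 4·t^3 - 4·t^2 + 4·t - 2. From the given position equation x(t) = -5·t^5 + 3·t^4 + 4·t^3 - 4·t^2 + 4·t - 2, we substitute t = 3 to get x = -890.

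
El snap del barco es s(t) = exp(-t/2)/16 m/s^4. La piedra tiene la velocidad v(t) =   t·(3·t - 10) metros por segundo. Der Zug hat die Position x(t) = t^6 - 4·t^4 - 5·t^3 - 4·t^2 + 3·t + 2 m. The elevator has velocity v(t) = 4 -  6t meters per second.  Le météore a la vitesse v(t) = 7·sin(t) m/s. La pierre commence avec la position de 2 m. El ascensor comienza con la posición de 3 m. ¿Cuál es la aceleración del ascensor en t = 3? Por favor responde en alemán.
Wir müssen unsere Gleichung für die Geschwindigkeit v(t) = 4 - 6·t 1-mal ableiten. Durch Ableiten von der Geschwindigkeit erhalten wir die Beschleunigung: a(t) = -6. Wir haben die Beschleunigung a(t) = -6. Durch Einsetzen von t = 3: a(3) = -6.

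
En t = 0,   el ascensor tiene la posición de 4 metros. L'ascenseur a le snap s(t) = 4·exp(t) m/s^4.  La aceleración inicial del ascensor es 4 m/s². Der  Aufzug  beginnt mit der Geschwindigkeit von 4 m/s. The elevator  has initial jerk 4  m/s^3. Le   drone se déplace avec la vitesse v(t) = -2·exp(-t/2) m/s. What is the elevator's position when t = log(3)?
To solve this, we need to take 4 integrals of our snap equation s(t) = 4·exp(t). Integrating snap and using the initial condition j(0) = 4, we get j(t) = 4·exp(t). Taking ∫j(t)dt and applying a(0) = 4, we find a(t) = 4·exp(t). Finding the antiderivative of a(t) and using v(0) = 4: v(t) = 4·exp(t). The antiderivative of velocity, with x(0) = 4, gives position: x(t) = 4·exp(t). From the given position equation x(t) = 4·exp(t), we substitute t = log(3) to get x = 12.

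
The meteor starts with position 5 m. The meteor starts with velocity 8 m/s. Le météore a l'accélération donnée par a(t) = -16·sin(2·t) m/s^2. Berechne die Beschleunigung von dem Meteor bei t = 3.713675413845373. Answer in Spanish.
De la ecuación de la aceleración a(t) = -16·sin(2·t), sustituimos t = 3.713675413845373 para obtener a = -14.5658417034167.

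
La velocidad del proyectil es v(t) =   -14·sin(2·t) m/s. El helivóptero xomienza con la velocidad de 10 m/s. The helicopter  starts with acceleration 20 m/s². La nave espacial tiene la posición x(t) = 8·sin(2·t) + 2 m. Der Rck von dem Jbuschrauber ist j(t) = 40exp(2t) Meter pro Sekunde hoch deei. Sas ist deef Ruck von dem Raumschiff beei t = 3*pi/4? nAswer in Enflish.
We must differentiate our position equation x(t) = 8·sin(2·t) + 2 3 times. The derivative of position gives velocity: v(t) = 16·cos(2·t). Taking d/dt of v(t), we find a(t) = -32·sin(2·t). The derivative of acceleration gives jerk: j(t) = -64·cos(2·t). Using j(t) = -64·cos(2·t) and substituting t = 3*pi/4, we find j = 0.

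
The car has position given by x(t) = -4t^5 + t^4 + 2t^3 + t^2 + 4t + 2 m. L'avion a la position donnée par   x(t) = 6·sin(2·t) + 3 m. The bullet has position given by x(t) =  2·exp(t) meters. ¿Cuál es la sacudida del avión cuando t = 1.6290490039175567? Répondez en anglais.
To solve this, we need to take 3 derivatives of our position equation x(t) = 6·sin(2·t) + 3. Differentiating position, we get velocity: v(t) = 12·cos(2·t). Differentiating velocity, we get acceleration: a(t) = -24·sin(2·t). The derivative of acceleration gives jerk: j(t) = -48·cos(2·t). Using j(t) = -48·cos(2·t) and substituting t = 1.6290490039175567, we find j = 47.6746043713664.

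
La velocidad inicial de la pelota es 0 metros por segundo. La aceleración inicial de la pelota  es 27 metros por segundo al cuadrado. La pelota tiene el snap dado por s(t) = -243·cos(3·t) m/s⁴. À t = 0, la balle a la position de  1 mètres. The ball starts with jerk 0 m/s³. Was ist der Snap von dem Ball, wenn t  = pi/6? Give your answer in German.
Aus der Gleichung für den Snap s(t) = -243·cos(3·t), setzen wir t = pi/6 ein und erhalten s = 0.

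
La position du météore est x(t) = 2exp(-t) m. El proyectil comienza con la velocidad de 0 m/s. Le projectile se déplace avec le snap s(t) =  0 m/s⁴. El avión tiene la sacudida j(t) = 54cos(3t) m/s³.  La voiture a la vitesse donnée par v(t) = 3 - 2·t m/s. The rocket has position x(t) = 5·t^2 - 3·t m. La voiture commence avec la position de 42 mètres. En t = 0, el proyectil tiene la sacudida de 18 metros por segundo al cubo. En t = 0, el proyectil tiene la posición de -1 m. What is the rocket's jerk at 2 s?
Starting from position x(t) = 5·t^2 - 3·t, we take 3 derivatives. The derivative of position gives velocity: v(t) = 10·t - 3. The derivative of velocity gives acceleration: a(t) = 10. Differentiating acceleration, we get jerk: j(t) = 0. Using j(t) = 0 and substituting t = 2, we find j = 0.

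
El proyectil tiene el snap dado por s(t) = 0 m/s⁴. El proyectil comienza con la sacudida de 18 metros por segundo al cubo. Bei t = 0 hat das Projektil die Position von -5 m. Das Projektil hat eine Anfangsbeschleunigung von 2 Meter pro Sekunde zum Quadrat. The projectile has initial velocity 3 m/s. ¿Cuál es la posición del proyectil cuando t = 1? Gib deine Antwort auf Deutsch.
Wir müssen das Integral unserer Gleichung für den Snap s(t) = 0 4-mal finden. Das Integral von dem Snap, mit j(0) = 18, ergibt den Ruck: j(t) = 18. Mit ∫j(t)dt und Anwendung von a(0) = 2, finden wir a(t) = 18·t + 2. Die Stammfunktion von der Beschleunigung ist die Geschwindigkeit. Mit v(0) = 3 erhalten wir v(t) = 9·t^2 + 2·t + 3. Das Integral von der Geschwindigkeit, mit x(0) = -5, ergibt die Position: x(t) = 3·t^3 + t^2 + 3·t - 5. Wir haben die Position x(t) = 3·t^3 + t^2 + 3·t - 5. Durch Einsetzen von t = 1: x(1) = 2.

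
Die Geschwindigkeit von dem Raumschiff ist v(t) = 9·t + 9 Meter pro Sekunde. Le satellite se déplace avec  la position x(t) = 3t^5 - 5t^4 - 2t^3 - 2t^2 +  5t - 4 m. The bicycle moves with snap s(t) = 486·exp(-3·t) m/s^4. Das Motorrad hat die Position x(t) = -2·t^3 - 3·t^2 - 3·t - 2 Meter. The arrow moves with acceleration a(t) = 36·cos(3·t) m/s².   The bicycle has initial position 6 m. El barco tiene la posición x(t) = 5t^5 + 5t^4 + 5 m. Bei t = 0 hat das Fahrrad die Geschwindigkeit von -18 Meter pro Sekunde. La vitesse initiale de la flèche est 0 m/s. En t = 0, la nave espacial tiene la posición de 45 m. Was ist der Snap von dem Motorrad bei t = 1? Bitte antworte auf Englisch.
To solve this, we need to take 4 derivatives of our position equation x(t) = -2·t^3 - 3·t^2 - 3·t - 2. Taking d/dt of x(t), we find v(t) = -6·t^2 - 6·t - 3. Taking d/dt of v(t), we find a(t) = -12·t - 6. Differentiating acceleration, we get jerk: j(t) = -12. The derivative of jerk gives snap: s(t) = 0. We have snap s(t) = 0. Substituting t = 1: s(1) = 0.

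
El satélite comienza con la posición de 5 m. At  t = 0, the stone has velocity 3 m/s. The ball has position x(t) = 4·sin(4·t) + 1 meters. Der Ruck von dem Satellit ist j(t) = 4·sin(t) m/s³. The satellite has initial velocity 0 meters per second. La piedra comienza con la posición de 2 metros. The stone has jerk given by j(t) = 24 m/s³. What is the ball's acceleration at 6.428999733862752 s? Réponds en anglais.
We must differentiate our position equation x(t) = 4·sin(4·t) + 1 2 times. The derivative of position gives velocity: v(t) = 16·cos(4·t). Differentiating velocity, we get acceleration: a(t) = -64·sin(4·t). Using a(t) = -64·sin(4·t) and substituting t = 6.428999733862752, we find a = -35.2477423351610.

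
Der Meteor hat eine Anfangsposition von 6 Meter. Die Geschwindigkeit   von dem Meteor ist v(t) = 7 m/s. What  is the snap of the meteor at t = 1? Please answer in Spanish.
Para resolver esto, necesitamos tomar 3 derivadas de nuestra ecuación de la velocidad v(t) = 7. Tomando d/dt de v(t), encontramos a(t) = 0. Derivando la aceleración, obtenemos la sacudida: j(t) = 0. Derivando la sacudida, obtenemos el snap: s(t) = 0. Usando s(t) = 0 y sustituyendo t = 1, encontramos s = 0.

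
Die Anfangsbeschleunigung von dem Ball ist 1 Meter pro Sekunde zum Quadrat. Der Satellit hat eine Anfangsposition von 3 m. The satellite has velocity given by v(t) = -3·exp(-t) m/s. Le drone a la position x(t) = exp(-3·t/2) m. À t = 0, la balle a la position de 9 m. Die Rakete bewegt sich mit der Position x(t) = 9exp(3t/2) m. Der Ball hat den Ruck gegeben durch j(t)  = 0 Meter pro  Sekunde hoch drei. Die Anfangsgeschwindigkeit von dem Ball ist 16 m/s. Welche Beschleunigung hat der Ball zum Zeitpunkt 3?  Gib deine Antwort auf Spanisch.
Partiendo de la sacudida j(t) = 0, tomamos 1 integral. La antiderivada de la sacudida es la aceleración. Usando a(0) = 1, obtenemos a(t) = 1. Usando a(t) = 1 y sustituyendo t = 3, encontramos a = 1.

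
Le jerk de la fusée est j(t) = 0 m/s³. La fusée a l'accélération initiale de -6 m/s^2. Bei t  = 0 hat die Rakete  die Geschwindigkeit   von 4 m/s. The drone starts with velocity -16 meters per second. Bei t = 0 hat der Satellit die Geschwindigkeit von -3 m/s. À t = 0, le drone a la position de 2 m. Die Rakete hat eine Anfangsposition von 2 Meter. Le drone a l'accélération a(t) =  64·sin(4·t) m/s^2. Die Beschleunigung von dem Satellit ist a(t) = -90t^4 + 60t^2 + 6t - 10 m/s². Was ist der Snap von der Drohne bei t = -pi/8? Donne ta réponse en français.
Pour résoudre ceci, nous devons prendre 2 dérivées de notre équation de l'accélération a(t) = 64·sin(4·t). La dérivée de l'accélération donne le jerk: j(t) = 256·cos(4·t). En prenant d/dt de j(t), nous trouvons s(t) = -1024·sin(4·t). Nous avons le snap s(t) = -1024·sin(4·t). En substituant t = -pi/8: s(-pi/8) = 1024.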